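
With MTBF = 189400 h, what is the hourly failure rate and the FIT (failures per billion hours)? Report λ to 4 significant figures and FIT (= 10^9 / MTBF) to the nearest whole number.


Formula: λ = 1 / MTBF; FIT = λ × 1e9 = 1e9 / MTBF
λ = 1 / 189400 ≈ 5.280e-06 failures/hour
FIT = 1e9 / 189400 ≈ 5280 failures per 1e9 hours (nearest whole number)

λ = 5.280e-06 /h, FIT = 5280


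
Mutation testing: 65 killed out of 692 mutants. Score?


Mutation score = killed / total * 100
Mutation score = 65 / 692 * 100
Mutation score = 9.39%

9.39%


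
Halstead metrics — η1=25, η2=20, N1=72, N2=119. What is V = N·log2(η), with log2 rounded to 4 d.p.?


Formula: V = N * log2(η), where N = N1 + N2 and η = η1 + η2
η = 25 + 20 = 45
N = 72 + 119 = 191
log2(45) ≈ 5.4919
V = 191 * 5.4919 = 1048.95

1048.95


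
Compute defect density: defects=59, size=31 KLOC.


Defect density = defects / KLOC
Defect density = 59 / 31
Defect density = 1.903 defects/KLOC

1.903 defects/KLOC


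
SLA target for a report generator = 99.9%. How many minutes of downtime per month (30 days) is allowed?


Formula: allowed downtime = period * (100 - SLA) / 100
Period (month (30 days)) = 43200 minutes
Unavailability fraction = (100 - 99.9) / 100
Allowed downtime = 43200 * (100 - 99.9) / 100
Allowed downtime = 43.2 minutes

43.2 minutes


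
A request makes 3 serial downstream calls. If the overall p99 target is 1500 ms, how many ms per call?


Formula: per_stage = total_budget / stages
per_stage = 1500 / 3
per_stage = 500.0 ms

500.0 ms


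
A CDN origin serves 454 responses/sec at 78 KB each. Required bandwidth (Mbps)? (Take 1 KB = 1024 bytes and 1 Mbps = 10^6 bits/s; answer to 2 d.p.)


Formula: Mbps = payload_bytes * RPS * 8 / 1e6
Payload per request = 78 KB = 78 * 1024 = 79872 bytes
Total bytes/sec = 79872 * 454 = 36261888
Total bits/sec = 36261888 * 8 = 290095104
Mbps = 290095104 / 1e6 = 290.1

290.1 Mbps


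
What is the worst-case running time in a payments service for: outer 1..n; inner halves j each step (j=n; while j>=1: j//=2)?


Reasoning: n times log n
Complexity: O(n log n)

O(n log n)


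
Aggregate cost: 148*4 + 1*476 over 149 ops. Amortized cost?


Formula: Amortized cost = Total cost / Operations
Total cost = (148 * 4) + (1 * 476)
Total cost = 592 + 476 = 1068
Amortized = 1068 / 149 = 7.1678

7.1678


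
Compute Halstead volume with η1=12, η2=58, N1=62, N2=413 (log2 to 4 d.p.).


Formula: V = N * log2(η), where N = N1 + N2 and η = η1 + η2
η = 12 + 58 = 70
N = 62 + 413 = 475
log2(70) ≈ 6.1293
V = 475 * 6.1293 = 2911.42

2911.42


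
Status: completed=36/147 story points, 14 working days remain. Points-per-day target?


Formula: Required rate = Remaining points / Days left
Remaining = 147 - 36 = 111 points
Required rate = 111 / 14 = 7.93 points/day

7.93 points/day


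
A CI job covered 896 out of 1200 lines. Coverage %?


Coverage = covered / total * 100
Coverage = 896 / 1200 * 100
Coverage = 74.67%

74.67%


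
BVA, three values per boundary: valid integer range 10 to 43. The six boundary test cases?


Range: [10, 43]
Boundaries: just below min, min, min+1, max-1, max, just above max
Values: [9, 10, 11, 42, 43, 44]

[9, 10, 11, 42, 43, 44]


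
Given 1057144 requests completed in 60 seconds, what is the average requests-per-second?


Formula: throughput = requests / seconds
throughput = 1057144 / 60
throughput = 17619.07 requests/second

17619.07 requests/second


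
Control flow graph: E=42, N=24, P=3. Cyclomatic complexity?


Formula: V(G) = E - N + 2P
V(G) = 42 - 24 + 2*3
V(G) = 18 + 6
V(G) = 24

24


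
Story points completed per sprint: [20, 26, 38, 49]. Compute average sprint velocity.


Formula: Avg velocity = Total points / Number of sprints
Points: [20, 26, 38, 49]
Sum = 20 + 26 + 38 + 49 = 133
Avg velocity = 133 / 4 = 33.25 points/sprint

33.25 points/sprint


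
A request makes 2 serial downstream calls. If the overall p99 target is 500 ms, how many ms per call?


Formula: per_stage = total_budget / stages
per_stage = 500 / 2
per_stage = 250.0 ms

250.0 ms


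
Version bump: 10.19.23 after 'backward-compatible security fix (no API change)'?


Current: 10.19.23
Change category: 'backward-compatible security fix (no API change)' → patch bump
SemVer rule: patch bump → increment PATCH (MAJOR and MINOR unchanged)
New: 10.19.24

10.19.24


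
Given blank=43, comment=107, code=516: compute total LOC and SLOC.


Total LOC = blank + comment + code
Total LOC = 43 + 107 + 516 = 666
SLOC (source only) = code = 516

Total LOC: 666, SLOC: 516


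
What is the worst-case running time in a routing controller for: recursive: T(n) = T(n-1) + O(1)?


Reasoning: linear recursion with constant work per frame
Complexity: O(n)

O(n)


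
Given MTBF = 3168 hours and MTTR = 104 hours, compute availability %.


Availability = MTBF / (MTBF + MTTR)
Availability = 3168 / (3168 + 104)
Availability = 3168 / 3272
Availability = 96.8215%

96.8215%


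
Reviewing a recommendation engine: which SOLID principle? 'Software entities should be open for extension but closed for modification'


This describes the Open/Closed Principle (OCP)

Open/Closed Principle (OCP)


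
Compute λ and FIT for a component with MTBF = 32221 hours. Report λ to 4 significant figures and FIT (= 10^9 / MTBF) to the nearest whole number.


Formula: λ = 1 / MTBF; FIT = λ × 1e9 = 1e9 / MTBF
λ = 1 / 32221 ≈ 3.104e-05 failures/hour
FIT = 1e9 / 32221 ≈ 31036 failures per 1e9 hours (nearest whole number)

λ = 3.104e-05 /h, FIT = 31036


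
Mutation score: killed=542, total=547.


Mutation score = killed / total * 100
Mutation score = 542 / 547 * 100
Mutation score = 99.09%

99.09%


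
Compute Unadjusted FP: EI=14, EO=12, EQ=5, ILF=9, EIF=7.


UFP = EI*4 + EO*5 + EQ*4 + ILF*10 + EIF*7
UFP = 14*4 + 12*5 + 5*4 + 9*10 + 7*7
UFP = 56 + 60 + 20 + 90 + 49
UFP = 275

275


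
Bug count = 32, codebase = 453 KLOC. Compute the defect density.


Defect density = defects / KLOC
Defect density = 32 / 453
Defect density = 0.071 defects/KLOC

0.071 defects/KLOC


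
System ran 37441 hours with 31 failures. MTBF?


Formula: MTBF = Total operating time / Number of failures
MTBF = 37441 / 31
MTBF = 1207.77 hours

1207.77 hours


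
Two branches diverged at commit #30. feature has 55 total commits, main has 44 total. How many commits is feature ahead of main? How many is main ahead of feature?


Common ancestor: commit #30
feature commits after divergence: 55 - 30 = 25
main commits after divergence: 44 - 30 = 14
feature is 25 commits ahead of main
main is 14 commits ahead of feature

feature ahead: 25, main ahead: 14


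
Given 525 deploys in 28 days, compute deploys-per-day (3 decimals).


Formula: deployments per day = releases / days
= 525 / 28
= 18.75 deploys/day
(equivalently, 131.25 deploys/week)

18.75 deploys/day


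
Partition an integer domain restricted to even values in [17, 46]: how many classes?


Constraint: even integers in [17, 46]
Class 1: x < 17 — out-of-range invalid
Class 2: x in [17,46] but odd — wrong type invalid
Class 3: x in [17,46] and even — valid
Class 4: x > 46 — out-of-range invalid
Total equivalence classes: 4

4 equivalence classes


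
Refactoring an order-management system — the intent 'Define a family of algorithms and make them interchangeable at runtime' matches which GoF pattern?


This matches the Strategy pattern

Strategy


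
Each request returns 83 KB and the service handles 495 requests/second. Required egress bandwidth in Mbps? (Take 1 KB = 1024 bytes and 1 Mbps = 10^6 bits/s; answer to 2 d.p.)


Formula: Mbps = payload_bytes * RPS * 8 / 1e6
Payload per request = 83 KB = 83 * 1024 = 84992 bytes
Total bytes/sec = 84992 * 495 = 42071040
Total bits/sec = 42071040 * 8 = 336568320
Mbps = 336568320 / 1e6 = 336.57

336.57 Mbps


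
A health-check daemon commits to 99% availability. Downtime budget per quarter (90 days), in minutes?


Formula: allowed downtime = period * (100 - SLA) / 100
Period (quarter (90 days)) = 129600 minutes
Unavailability fraction = (100 - 99.0) / 100
Allowed downtime = 129600 * (100 - 99.0) / 100
Allowed downtime = 1296.0 minutes

1296.0 minutes


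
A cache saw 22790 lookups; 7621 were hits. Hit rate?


Formula: hit rate = hits / (hits + misses) * 100
hit rate = 7621 / (7621 + 15169) * 100
hit rate = 7621 / 22790 * 100
hit rate = 33.44%

33.44%


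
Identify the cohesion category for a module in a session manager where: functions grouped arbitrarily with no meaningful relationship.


Reasoning: Worst: random grouping
Type: Coincidental cohesion

Coincidental cohesion


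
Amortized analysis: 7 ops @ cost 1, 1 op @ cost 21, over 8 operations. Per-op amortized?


Formula: Amortized cost = Total cost / Operations
Total cost = (7 * 1) + (1 * 21)
Total cost = 7 + 21 = 28
Amortized = 28 / 8 = 3.5

3.5


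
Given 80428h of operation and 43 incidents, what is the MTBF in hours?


Formula: MTBF = Total operating time / Number of failures
MTBF = 80428 / 43
MTBF = 1870.42 hours

1870.42 hours


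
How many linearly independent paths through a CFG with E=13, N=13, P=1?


Formula: V(G) = E - N + 2P
V(G) = 13 - 13 + 2*1
V(G) = 0 + 2
V(G) = 2

2


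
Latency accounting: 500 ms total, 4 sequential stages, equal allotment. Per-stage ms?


Formula: per_stage = total_budget / stages
per_stage = 500 / 4
per_stage = 125.0 ms

125.0 ms


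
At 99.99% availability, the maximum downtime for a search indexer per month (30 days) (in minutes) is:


Formula: allowed downtime = period * (100 - SLA) / 100
Period (month (30 days)) = 43200 minutes
Unavailability fraction = (100 - 99.99) / 100
Allowed downtime = 43200 * (100 - 99.99) / 100
Allowed downtime = 4.32 minutes

4.32 minutes


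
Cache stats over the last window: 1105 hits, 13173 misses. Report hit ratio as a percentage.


Formula: hit rate = hits / (hits + misses) * 100
hit rate = 1105 / (1105 + 13173) * 100
hit rate = 1105 / 14278 * 100
hit rate = 7.74%

7.74%


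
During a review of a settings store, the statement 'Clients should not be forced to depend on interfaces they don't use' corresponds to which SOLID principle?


This describes the Interface Segregation Principle (ISP)

Interface Segregation Principle (ISP)


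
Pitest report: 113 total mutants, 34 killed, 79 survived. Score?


Mutation score = killed / total * 100
Mutation score = 34 / 113 * 100
Mutation score = 30.09%

30.09%


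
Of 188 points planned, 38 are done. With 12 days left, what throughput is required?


Formula: Required rate = Remaining points / Days left
Remaining = 188 - 38 = 150 points
Required rate = 150 / 12 = 12.5 points/day

12.5 points/day


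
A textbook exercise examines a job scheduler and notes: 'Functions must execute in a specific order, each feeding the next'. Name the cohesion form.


Reasoning: Output of one is input to next
Type: Sequential cohesion

Sequential cohesion


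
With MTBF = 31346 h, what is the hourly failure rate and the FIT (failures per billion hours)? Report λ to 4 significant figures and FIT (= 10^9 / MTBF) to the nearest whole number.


Formula: λ = 1 / MTBF; FIT = λ × 1e9 = 1e9 / MTBF
λ = 1 / 31346 ≈ 3.190e-05 failures/hour
FIT = 1e9 / 31346 ≈ 31902 failures per 1e9 hours (nearest whole number)

λ = 3.190e-05 /h, FIT = 31902


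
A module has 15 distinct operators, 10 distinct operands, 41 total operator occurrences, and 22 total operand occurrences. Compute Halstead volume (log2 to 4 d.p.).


Formula: V = N * log2(η), where N = N1 + N2 and η = η1 + η2
η = 15 + 10 = 25
N = 41 + 22 = 63
log2(25) ≈ 4.6439
V = 63 * 4.6439 = 292.57

292.57


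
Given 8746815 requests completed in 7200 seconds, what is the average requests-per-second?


Formula: throughput = requests / seconds
throughput = 8746815 / 7200
throughput = 1214.84 requests/second

1214.84 requests/second


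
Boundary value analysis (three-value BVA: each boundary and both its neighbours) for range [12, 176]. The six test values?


Range: [12, 176]
Boundaries: just below min, min, min+1, max-1, max, just above max
Values: [11, 12, 13, 175, 176, 177]

[11, 12, 13, 175, 176, 177]


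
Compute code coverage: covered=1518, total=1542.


Coverage = covered / total * 100
Coverage = 1518 / 1542 * 100
Coverage = 98.44%

98.44%


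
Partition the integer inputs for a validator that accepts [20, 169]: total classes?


Valid range: [20, 169]
Class 1: x < 20 — invalid
Class 2: 20 ≤ x ≤ 169 — valid
Class 3: x > 169 — invalid
Total equivalence classes: 3

3 equivalence classes


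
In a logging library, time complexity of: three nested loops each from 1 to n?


Reasoning: three levels of nesting over n
Complexity: O(n^3)

O(n^3)


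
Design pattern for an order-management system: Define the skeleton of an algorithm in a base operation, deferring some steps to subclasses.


This matches the Template Method pattern

Template Method


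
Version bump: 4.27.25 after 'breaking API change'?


Current: 4.27.25
Change category: 'breaking API change' → major bump
SemVer rule: major bump → increment MAJOR, reset MINOR and PATCH to 0
New: 5.0.0

5.0.0


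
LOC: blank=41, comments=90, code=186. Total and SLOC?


Total LOC = blank + comment + code
Total LOC = 41 + 90 + 186 = 317
SLOC (source only) = code = 186

Total LOC: 317, SLOC: 186


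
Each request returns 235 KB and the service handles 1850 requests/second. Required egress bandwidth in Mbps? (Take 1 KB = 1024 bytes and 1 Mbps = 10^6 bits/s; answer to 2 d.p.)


Formula: Mbps = payload_bytes * RPS * 8 / 1e6
Payload per request = 235 KB = 235 * 1024 = 240640 bytes
Total bytes/sec = 240640 * 1850 = 445184000
Total bits/sec = 445184000 * 8 = 3561472000
Mbps = 3561472000 / 1e6 = 3561.47

3561.47 Mbps


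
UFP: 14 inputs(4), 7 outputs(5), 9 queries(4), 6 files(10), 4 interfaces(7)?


UFP = EI*4 + EO*5 + EQ*4 + ILF*10 + EIF*7
UFP = 14*4 + 7*5 + 9*4 + 6*10 + 4*7
UFP = 56 + 35 + 36 + 60 + 28
UFP = 215

215


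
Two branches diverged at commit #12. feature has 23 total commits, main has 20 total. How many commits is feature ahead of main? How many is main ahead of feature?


Common ancestor: commit #12
feature commits after divergence: 23 - 12 = 11
main commits after divergence: 20 - 12 = 8
feature is 11 commits ahead of main
main is 8 commits ahead of feature

feature ahead: 11, main ahead: 8


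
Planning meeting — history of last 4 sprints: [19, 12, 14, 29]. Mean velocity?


Formula: Avg velocity = Total points / Number of sprints
Points: [19, 12, 14, 29]
Sum = 19 + 12 + 14 + 29 = 74
Avg velocity = 74 / 4 = 18.5 points/sprint

18.5 points/sprint


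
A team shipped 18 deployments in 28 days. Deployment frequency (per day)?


Formula: deployments per day = releases / days
= 18 / 28
= 0.643 deploys/day
(equivalently, 4.5 deploys/week)

0.643 deploys/day


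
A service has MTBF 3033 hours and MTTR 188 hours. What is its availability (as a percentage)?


Availability = MTBF / (MTBF + MTTR)
Availability = 3033 / (3033 + 188)
Availability = 3033 / 3221
Availability = 94.1633%

94.1633%


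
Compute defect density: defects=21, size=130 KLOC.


Defect density = defects / KLOC
Defect density = 21 / 130
Defect density = 0.162 defects/KLOC

0.162 defects/KLOC


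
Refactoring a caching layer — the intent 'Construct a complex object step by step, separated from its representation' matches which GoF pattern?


This matches the Builder pattern

Builder


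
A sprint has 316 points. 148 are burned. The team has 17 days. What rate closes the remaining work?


Formula: Required rate = Remaining points / Days left
Remaining = 316 - 148 = 168 points
Required rate = 168 / 17 = 9.88 points/day

9.88 points/day


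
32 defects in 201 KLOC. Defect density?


Defect density = defects / KLOC
Defect density = 32 / 201
Defect density = 0.159 defects/KLOC

0.159 defects/KLOC


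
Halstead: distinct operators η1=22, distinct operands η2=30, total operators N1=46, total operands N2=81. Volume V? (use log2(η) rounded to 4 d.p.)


Formula: V = N * log2(η), where N = N1 + N2 and η = η1 + η2
η = 22 + 30 = 52
N = 46 + 81 = 127
log2(52) ≈ 5.7004
V = 127 * 5.7004 = 723.95

723.95


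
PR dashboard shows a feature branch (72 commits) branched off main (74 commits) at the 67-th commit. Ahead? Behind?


Common ancestor: commit #67
feature commits after divergence: 72 - 67 = 5
main commits after divergence: 74 - 67 = 7
feature is 5 commits ahead of main
main is 7 commits ahead of feature

feature ahead: 5, main ahead: 7


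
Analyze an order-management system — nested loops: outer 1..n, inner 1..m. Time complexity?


Reasoning: product of independent bounds
Complexity: O(n*m)

O(n*m)


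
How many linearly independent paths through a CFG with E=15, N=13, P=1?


Formula: V(G) = E - N + 2P
V(G) = 15 - 13 + 2*1
V(G) = 2 + 2
V(G) = 4

4


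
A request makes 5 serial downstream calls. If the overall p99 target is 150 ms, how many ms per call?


Formula: per_stage = total_budget / stages
per_stage = 150 / 5
per_stage = 30.0 ms

30.0 ms


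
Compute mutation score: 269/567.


Mutation score = killed / total * 100
Mutation score = 269 / 567 * 100
Mutation score = 47.44%

47.44%


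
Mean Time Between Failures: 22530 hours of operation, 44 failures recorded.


Formula: MTBF = Total operating time / Number of failures
MTBF = 22530 / 44
MTBF = 512.05 hours

512.05 hours


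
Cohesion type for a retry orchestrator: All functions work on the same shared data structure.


Reasoning: Functions share data
Type: Communicational cohesion

Communicational cohesion


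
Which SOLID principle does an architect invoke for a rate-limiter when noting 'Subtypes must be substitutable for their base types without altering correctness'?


This describes the Liskov Substitution Principle (LSP)

Liskov Substitution Principle (LSP)


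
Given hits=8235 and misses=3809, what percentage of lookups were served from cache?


Formula: hit rate = hits / (hits + misses) * 100
hit rate = 8235 / (8235 + 3809) * 100
hit rate = 8235 / 12044 * 100
hit rate = 68.37%

68.37%


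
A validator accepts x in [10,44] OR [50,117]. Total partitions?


Valid ranges: [10,44] and [50,117]
Class 1: x < 10 — invalid
Class 2: 10 ≤ x ≤ 44 — valid
Class 3: 44 < x < 50 — invalid (gap between ranges)
Class 4: 50 ≤ x ≤ 117 — valid
Class 5: x > 117 — invalid
Total equivalence classes: 5

5 equivalence classes


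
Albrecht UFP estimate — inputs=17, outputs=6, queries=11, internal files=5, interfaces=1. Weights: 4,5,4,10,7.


UFP = EI*4 + EO*5 + EQ*4 + ILF*10 + EIF*7
UFP = 17*4 + 6*5 + 11*4 + 5*10 + 1*7
UFP = 68 + 30 + 44 + 50 + 7
UFP = 199

199


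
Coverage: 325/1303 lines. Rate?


Coverage = covered / total * 100
Coverage = 325 / 1303 * 100
Coverage = 24.94%

24.94%


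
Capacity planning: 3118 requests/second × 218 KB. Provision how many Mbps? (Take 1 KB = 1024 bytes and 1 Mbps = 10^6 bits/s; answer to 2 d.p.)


Formula: Mbps = payload_bytes * RPS * 8 / 1e6
Payload per request = 218 KB = 218 * 1024 = 223232 bytes
Total bytes/sec = 223232 * 3118 = 696037376
Total bits/sec = 696037376 * 8 = 5568299008
Mbps = 5568299008 / 1e6 = 5568.3

5568.3 Mbps


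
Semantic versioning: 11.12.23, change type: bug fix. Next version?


Current: 11.12.23
Change category: 'bug fix' → patch bump
SemVer rule: patch bump → increment PATCH (MAJOR and MINOR unchanged)
New: 11.12.24

11.12.24


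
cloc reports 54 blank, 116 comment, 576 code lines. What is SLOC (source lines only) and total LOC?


Total LOC = blank + comment + code
Total LOC = 54 + 116 + 576 = 746
SLOC (source only) = code = 576

Total LOC: 746, SLOC: 576


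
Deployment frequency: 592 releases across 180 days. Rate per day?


Formula: deployments per day = releases / days
= 592 / 180
= 3.289 deploys/day
(equivalently, 23.02 deploys/week)

3.289 deploys/day


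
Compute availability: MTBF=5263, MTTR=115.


Availability = MTBF / (MTBF + MTTR)
Availability = 5263 / (5263 + 115)
Availability = 5263 / 5378
Availability = 97.8617%

97.8617%


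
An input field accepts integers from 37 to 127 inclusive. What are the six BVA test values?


Range: [37, 127]
Boundaries: just below min, min, min+1, max-1, max, just above max
Values: [36, 37, 38, 126, 127, 128]

[36, 37, 38, 126, 127, 128]


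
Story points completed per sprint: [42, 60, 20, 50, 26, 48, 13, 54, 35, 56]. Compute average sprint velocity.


Formula: Avg velocity = Total points / Number of sprints
Points: [42, 60, 20, 50, 26, 48, 13, 54, 35, 56]
Sum = 42 + 60 + 20 + 50 + 26 + 48 + 13 + 54 + 35 + 56 = 404
Avg velocity = 404 / 10 = 40.4 points/sprint

40.4 points/sprint


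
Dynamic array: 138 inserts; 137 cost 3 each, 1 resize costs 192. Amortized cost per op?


Formula: Amortized cost = Total cost / Operations
Total cost = (137 * 3) + (1 * 192)
Total cost = 411 + 192 = 603
Amortized = 603 / 138 = 4.3696

4.3696


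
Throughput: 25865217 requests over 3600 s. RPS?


Formula: throughput = requests / seconds
throughput = 25865217 / 3600
throughput = 7184.78 requests/second

7184.78 requests/second


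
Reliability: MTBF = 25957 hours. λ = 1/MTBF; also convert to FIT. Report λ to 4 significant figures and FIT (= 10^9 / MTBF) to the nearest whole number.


Formula: λ = 1 / MTBF; FIT = λ × 1e9 = 1e9 / MTBF
λ = 1 / 25957 ≈ 3.853e-05 failures/hour
FIT = 1e9 / 25957 ≈ 38525 failures per 1e9 hours (nearest whole number)

λ = 3.853e-05 /h, FIT = 38525


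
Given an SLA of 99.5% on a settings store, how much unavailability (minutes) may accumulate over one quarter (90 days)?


Formula: allowed downtime = period * (100 - SLA) / 100
Period (quarter (90 days)) = 129600 minutes
Unavailability fraction = (100 - 99.5) / 100
Allowed downtime = 129600 * (100 - 99.5) / 100
Allowed downtime = 648.0 minutes

648.0 minutes


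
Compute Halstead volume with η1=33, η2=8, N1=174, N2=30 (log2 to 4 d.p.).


Formula: V = N * log2(η), where N = N1 + N2 and η = η1 + η2
η = 33 + 8 = 41
N = 174 + 30 = 204
log2(41) ≈ 5.3576
V = 204 * 5.3576 = 1092.95

1092.95


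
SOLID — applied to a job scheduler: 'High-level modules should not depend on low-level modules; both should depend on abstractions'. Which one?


This describes the Dependency Inversion Principle (DIP)

Dependency Inversion Principle (DIP)


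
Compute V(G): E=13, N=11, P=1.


Formula: V(G) = E - N + 2P
V(G) = 13 - 11 + 2*1
V(G) = 2 + 2
V(G) = 4

4


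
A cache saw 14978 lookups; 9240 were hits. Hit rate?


Formula: hit rate = hits / (hits + misses) * 100
hit rate = 9240 / (9240 + 5738) * 100
hit rate = 9240 / 14978 * 100
hit rate = 61.69%

61.69%


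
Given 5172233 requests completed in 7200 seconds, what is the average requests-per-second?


Formula: throughput = requests / seconds
throughput = 5172233 / 7200
throughput = 718.37 requests/second

718.37 requests/second


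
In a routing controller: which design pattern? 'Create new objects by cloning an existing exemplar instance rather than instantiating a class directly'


This matches the Prototype pattern

Prototype


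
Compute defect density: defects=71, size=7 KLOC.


Defect density = defects / KLOC
Defect density = 71 / 7
Defect density = 10.143 defects/KLOC

10.143 defects/KLOC


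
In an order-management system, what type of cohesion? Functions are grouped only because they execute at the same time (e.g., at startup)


Reasoning: Related by timing only
Type: Temporal cohesion

Temporal cohesion


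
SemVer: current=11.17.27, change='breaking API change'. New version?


Current: 11.17.27
Change category: 'breaking API change' → major bump
SemVer rule: major bump → increment MAJOR, reset MINOR and PATCH to 0
New: 12.0.0

12.0.0


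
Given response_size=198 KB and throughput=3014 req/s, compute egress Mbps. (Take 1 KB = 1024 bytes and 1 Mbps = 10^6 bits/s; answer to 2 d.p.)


Formula: Mbps = payload_bytes * RPS * 8 / 1e6
Payload per request = 198 KB = 198 * 1024 = 202752 bytes
Total bytes/sec = 202752 * 3014 = 611094528
Total bits/sec = 611094528 * 8 = 4888756224
Mbps = 4888756224 / 1e6 = 4888.76

4888.76 Mbps


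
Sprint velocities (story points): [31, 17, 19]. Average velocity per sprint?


Formula: Avg velocity = Total points / Number of sprints
Points: [31, 17, 19]
Sum = 31 + 17 + 19 = 67
Avg velocity = 67 / 3 = 22.33 points/sprint

22.33 points/sprint


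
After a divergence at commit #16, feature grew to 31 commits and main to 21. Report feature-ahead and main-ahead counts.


Common ancestor: commit #16
feature commits after divergence: 31 - 16 = 15
main commits after divergence: 21 - 16 = 5
feature is 15 commits ahead of main
main is 5 commits ahead of feature

feature ahead: 15, main ahead: 5


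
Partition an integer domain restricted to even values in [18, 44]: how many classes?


Constraint: even integers in [18, 44]
Class 1: x < 18 — out-of-range invalid
Class 2: x in [18,44] but odd — wrong type invalid
Class 3: x in [18,44] and even — valid
Class 4: x > 44 — out-of-range invalid
Total equivalence classes: 4

4 equivalence classes


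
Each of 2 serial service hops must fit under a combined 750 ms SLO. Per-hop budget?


Formula: per_stage = total_budget / stages
per_stage = 750 / 2
per_stage = 375.0 ms

375.0 ms


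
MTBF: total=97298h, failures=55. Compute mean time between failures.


Formula: MTBF = Total operating time / Number of failures
MTBF = 97298 / 55
MTBF = 1769.05 hours

1769.05 hours


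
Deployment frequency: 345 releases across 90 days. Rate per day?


Formula: deployments per day = releases / days
= 345 / 90
= 3.833 deploys/day
(equivalently, 26.83 deploys/week)

3.833 deploys/day


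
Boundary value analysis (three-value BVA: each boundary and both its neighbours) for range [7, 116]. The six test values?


Range: [7, 116]
Boundaries: just below min, min, min+1, max-1, max, just above max
Values: [6, 7, 8, 115, 116, 117]

[6, 7, 8, 115, 116, 117]


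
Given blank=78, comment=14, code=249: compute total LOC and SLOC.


Total LOC = blank + comment + code
Total LOC = 78 + 14 + 249 = 341
SLOC (source only) = code = 249

Total LOC: 341, SLOC: 249


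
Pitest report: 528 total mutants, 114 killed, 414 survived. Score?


Mutation score = killed / total * 100
Mutation score = 114 / 528 * 100
Mutation score = 21.59%

21.59%


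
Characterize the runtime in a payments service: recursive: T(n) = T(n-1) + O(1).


Reasoning: linear recursion with constant work per frame
Complexity: O(n)

O(n)


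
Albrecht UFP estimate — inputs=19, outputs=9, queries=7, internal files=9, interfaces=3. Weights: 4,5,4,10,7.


UFP = EI*4 + EO*5 + EQ*4 + ILF*10 + EIF*7
UFP = 19*4 + 9*5 + 7*4 + 9*10 + 3*7
UFP = 76 + 45 + 28 + 90 + 21
UFP = 260

260


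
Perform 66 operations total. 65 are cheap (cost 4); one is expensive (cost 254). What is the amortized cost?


Formula: Amortized cost = Total cost / Operations
Total cost = (65 * 4) + (1 * 254)
Total cost = 260 + 254 = 514
Amortized = 514 / 66 = 7.7879

7.7879


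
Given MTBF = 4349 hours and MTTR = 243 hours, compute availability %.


Availability = MTBF / (MTBF + MTTR)
Availability = 4349 / (4349 + 243)
Availability = 4349 / 4592
Availability = 94.7082%

94.7082%


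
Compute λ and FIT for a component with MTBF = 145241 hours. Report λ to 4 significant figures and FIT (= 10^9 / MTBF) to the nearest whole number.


Formula: λ = 1 / MTBF; FIT = λ × 1e9 = 1e9 / MTBF
λ = 1 / 145241 ≈ 6.885e-06 failures/hour
FIT = 1e9 / 145241 ≈ 6885 failures per 1e9 hours (nearest whole number)

λ = 6.885e-06 /h, FIT = 6885


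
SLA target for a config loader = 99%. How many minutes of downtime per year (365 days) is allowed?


Formula: allowed downtime = period * (100 - SLA) / 100
Period (year (365 days)) = 525600 minutes
Unavailability fraction = (100 - 99.0) / 100
Allowed downtime = 525600 * (100 - 99.0) / 100
Allowed downtime = 5256.0 minutes

5256.0 minutes


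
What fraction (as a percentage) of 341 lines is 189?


Coverage = covered / total * 100
Coverage = 189 / 341 * 100
Coverage = 55.43%

55.43%


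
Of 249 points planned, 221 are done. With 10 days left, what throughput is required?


Formula: Required rate = Remaining points / Days left
Remaining = 249 - 221 = 28 points
Required rate = 28 / 10 = 2.8 points/day

2.8 points/day


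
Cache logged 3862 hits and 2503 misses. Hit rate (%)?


Formula: hit rate = hits / (hits + misses) * 100
hit rate = 3862 / (3862 + 2503) * 100
hit rate = 3862 / 6365 * 100
hit rate = 60.68%

60.68%


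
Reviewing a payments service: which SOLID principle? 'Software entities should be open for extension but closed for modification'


This describes the Open/Closed Principle (OCP)

Open/Closed Principle (OCP)


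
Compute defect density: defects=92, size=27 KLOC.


Defect density = defects / KLOC
Defect density = 92 / 27
Defect density = 3.407 defects/KLOC

3.407 defects/KLOC


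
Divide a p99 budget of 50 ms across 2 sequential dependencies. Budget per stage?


Formula: per_stage = total_budget / stages
per_stage = 50 / 2
per_stage = 25.0 ms

25.0 ms


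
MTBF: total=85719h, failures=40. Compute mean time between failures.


Formula: MTBF = Total operating time / Number of failures
MTBF = 85719 / 40
MTBF = 2142.98 hours

2142.98 hours


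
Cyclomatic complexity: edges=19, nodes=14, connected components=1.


Formula: V(G) = E - N + 2P
V(G) = 19 - 14 + 2*1
V(G) = 5 + 2
V(G) = 7

7


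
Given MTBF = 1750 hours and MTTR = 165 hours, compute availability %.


Availability = MTBF / (MTBF + MTTR)
Availability = 1750 / (1750 + 165)
Availability = 1750 / 1915
Availability = 91.3838%

91.3838%


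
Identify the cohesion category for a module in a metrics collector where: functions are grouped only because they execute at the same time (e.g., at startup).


Reasoning: Related by timing only
Type: Temporal cohesion

Temporal cohesion


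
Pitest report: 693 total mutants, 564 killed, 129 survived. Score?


Mutation score = killed / total * 100
Mutation score = 564 / 693 * 100
Mutation score = 81.39%

81.39%


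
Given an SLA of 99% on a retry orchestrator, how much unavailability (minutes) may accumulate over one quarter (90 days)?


Formula: allowed downtime = period * (100 - SLA) / 100
Period (quarter (90 days)) = 129600 minutes
Unavailability fraction = (100 - 99.0) / 100
Allowed downtime = 129600 * (100 - 99.0) / 100
Allowed downtime = 1296.0 minutes

1296.0 minutes


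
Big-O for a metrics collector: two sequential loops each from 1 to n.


Reasoning: sequential dominates: O(n) + O(n) = O(n)
Complexity: O(n)

O(n)


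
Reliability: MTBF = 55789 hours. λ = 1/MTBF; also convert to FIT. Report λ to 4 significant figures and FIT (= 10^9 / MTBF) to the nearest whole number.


Formula: λ = 1 / MTBF; FIT = λ × 1e9 = 1e9 / MTBF
λ = 1 / 55789 ≈ 1.792e-05 failures/hour
FIT = 1e9 / 55789 ≈ 17925 failures per 1e9 hours (nearest whole number)

λ = 1.792e-05 /h, FIT = 17925


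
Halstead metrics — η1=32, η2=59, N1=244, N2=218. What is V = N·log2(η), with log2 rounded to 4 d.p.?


Formula: V = N * log2(η), where N = N1 + N2 and η = η1 + η2
η = 32 + 59 = 91
N = 244 + 218 = 462
log2(91) ≈ 6.5078
V = 462 * 6.5078 = 3006.60

3006.60


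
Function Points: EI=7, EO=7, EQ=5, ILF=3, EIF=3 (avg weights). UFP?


UFP = EI*4 + EO*5 + EQ*4 + ILF*10 + EIF*7
UFP = 7*4 + 7*5 + 5*4 + 3*10 + 3*7
UFP = 28 + 35 + 20 + 30 + 21
UFP = 134

134


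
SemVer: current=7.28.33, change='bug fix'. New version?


Current: 7.28.33
Change category: 'bug fix' → patch bump
SemVer rule: patch bump → increment PATCH (MAJOR and MINOR unchanged)
New: 7.28.34

7.28.34


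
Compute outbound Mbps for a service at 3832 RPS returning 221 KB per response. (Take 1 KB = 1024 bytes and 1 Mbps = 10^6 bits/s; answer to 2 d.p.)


Formula: Mbps = payload_bytes * RPS * 8 / 1e6
Payload per request = 221 KB = 221 * 1024 = 226304 bytes
Total bytes/sec = 226304 * 3832 = 867196928
Total bits/sec = 867196928 * 8 = 6937575424
Mbps = 6937575424 / 1e6 = 6937.58

6937.58 Mbps


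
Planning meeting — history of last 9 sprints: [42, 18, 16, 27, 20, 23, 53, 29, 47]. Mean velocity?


Formula: Avg velocity = Total points / Number of sprints
Points: [42, 18, 16, 27, 20, 23, 53, 29, 47]
Sum = 42 + 18 + 16 + 27 + 20 + 23 + 53 + 29 + 47 = 275
Avg velocity = 275 / 9 = 30.56 points/sprint

30.56 points/sprint


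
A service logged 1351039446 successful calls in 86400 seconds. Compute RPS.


Formula: throughput = requests / seconds
throughput = 1351039446 / 86400
throughput = 15637.03 requests/second

15637.03 requests/second


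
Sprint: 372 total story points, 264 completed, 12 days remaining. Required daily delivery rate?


Formula: Required rate = Remaining points / Days left
Remaining = 372 - 264 = 108 points
Required rate = 108 / 12 = 9.0 points/day

9.0 points/day


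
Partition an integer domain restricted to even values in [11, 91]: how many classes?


Constraint: even integers in [11, 91]
Class 1: x < 11 — out-of-range invalid
Class 2: x in [11,91] but odd — wrong type invalid
Class 3: x in [11,91] and even — valid
Class 4: x > 91 — out-of-range invalid
Total equivalence classes: 4

4 equivalence classes


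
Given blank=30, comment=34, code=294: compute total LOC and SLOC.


Total LOC = blank + comment + code
Total LOC = 30 + 34 + 294 = 358
SLOC (source only) = code = 294

Total LOC: 358, SLOC: 294


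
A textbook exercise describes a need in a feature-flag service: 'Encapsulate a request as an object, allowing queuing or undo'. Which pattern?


This matches the Command pattern

Command


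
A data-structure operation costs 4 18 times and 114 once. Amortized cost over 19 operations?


Formula: Amortized cost = Total cost / Operations
Total cost = (18 * 4) + (1 * 114)
Total cost = 72 + 114 = 186
Amortized = 186 / 19 = 9.7895

9.7895


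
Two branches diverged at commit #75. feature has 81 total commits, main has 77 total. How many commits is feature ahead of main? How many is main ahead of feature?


Common ancestor: commit #75
feature commits after divergence: 81 - 75 = 6
main commits after divergence: 77 - 75 = 2
feature is 6 commits ahead of main
main is 2 commits ahead of feature

feature ahead: 6, main ahead: 2


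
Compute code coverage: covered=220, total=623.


Coverage = covered / total * 100
Coverage = 220 / 623 * 100
Coverage = 35.31%

35.31%


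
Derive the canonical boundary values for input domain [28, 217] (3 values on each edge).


Range: [28, 217]
Boundaries: just below min, min, min+1, max-1, max, just above max
Values: [27, 28, 29, 216, 217, 218]

[27, 28, 29, 216, 217, 218]


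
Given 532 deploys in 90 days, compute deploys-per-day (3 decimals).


Formula: deployments per day = releases / days
= 532 / 90
= 5.911 deploys/day
(equivalently, 41.38 deploys/week)

5.911 deploys/day


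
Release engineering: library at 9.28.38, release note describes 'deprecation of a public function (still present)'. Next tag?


Current: 9.28.38
Change category: 'deprecation of a public function (still present)' → minor bump
SemVer rule: minor bump → increment MINOR, reset PATCH to 0 (MAJOR unchanged)
New: 9.29.0

9.29.0


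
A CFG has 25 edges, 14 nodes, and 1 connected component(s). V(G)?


Formula: V(G) = E - N + 2P
V(G) = 25 - 14 + 2*1
V(G) = 11 + 2
V(G) = 13

13


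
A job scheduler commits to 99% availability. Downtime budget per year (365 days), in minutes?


Formula: allowed downtime = period * (100 - SLA) / 100
Period (year (365 days)) = 525600 minutes
Unavailability fraction = (100 - 99.0) / 100
Allowed downtime = 525600 * (100 - 99.0) / 100
Allowed downtime = 5256.0 minutes

5256.0 minutes


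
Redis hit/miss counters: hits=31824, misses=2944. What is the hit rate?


Formula: hit rate = hits / (hits + misses) * 100
hit rate = 31824 / (31824 + 2944) * 100
hit rate = 31824 / 34768 * 100
hit rate = 91.53%

91.53%


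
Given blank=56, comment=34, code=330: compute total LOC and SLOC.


Total LOC = blank + comment + code
Total LOC = 56 + 34 + 330 = 420
SLOC (source only) = code = 330

Total LOC: 420, SLOC: 330


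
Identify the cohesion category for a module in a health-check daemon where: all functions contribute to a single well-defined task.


Reasoning: Best: single purpose
Type: Functional cohesion

Functional cohesion


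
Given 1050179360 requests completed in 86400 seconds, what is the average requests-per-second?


Formula: throughput = requests / seconds
throughput = 1050179360 / 86400
throughput = 12154.85 requests/second

12154.85 requests/second


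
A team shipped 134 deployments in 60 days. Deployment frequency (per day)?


Formula: deployments per day = releases / days
= 134 / 60
= 2.233 deploys/day
(equivalently, 15.63 deploys/week)

2.233 deploys/day


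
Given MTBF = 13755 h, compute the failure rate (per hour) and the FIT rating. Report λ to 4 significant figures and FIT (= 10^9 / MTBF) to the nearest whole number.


Formula: λ = 1 / MTBF; FIT = λ × 1e9 = 1e9 / MTBF
λ = 1 / 13755 ≈ 7.270e-05 failures/hour
FIT = 1e9 / 13755 ≈ 72701 failures per 1e9 hours (nearest whole number)

λ = 7.270e-05 /h, FIT = 72701


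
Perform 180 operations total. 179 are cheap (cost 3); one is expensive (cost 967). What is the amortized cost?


Formula: Amortized cost = Total cost / Operations
Total cost = (179 * 3) + (1 * 967)
Total cost = 537 + 967 = 1504
Amortized = 1504 / 180 = 8.3556

8.3556


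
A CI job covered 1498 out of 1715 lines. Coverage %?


Coverage = covered / total * 100
Coverage = 1498 / 1715 * 100
Coverage = 87.35%

87.35%


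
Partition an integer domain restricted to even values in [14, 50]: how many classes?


Constraint: even integers in [14, 50]
Class 1: x < 14 — out-of-range invalid
Class 2: x in [14,50] but odd — wrong type invalid
Class 3: x in [14,50] and even — valid
Class 4: x > 50 — out-of-range invalid
Total equivalence classes: 4

4 equivalence classes


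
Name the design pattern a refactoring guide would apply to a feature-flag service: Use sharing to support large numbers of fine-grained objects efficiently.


This matches the Flyweight pattern

Flyweight


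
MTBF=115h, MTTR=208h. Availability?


Availability = MTBF / (MTBF + MTTR)
Availability = 115 / (115 + 208)
Availability = 115 / 323
Availability = 35.6037%

35.6037%


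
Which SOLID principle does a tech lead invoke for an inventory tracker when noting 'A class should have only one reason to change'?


This describes the Single Responsibility Principle (SRP)

Single Responsibility Principle (SRP)


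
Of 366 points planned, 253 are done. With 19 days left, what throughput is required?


Formula: Required rate = Remaining points / Days left
Remaining = 366 - 253 = 113 points
Required rate = 113 / 19 = 5.95 points/day

5.95 points/day


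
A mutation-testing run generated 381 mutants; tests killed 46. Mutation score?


Mutation score = killed / total * 100
Mutation score = 46 / 381 * 100
Mutation score = 12.07%

12.07%


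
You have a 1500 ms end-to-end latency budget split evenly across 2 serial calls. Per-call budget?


Formula: per_stage = total_budget / stages
per_stage = 1500 / 2
per_stage = 750.0 ms

750.0 ms


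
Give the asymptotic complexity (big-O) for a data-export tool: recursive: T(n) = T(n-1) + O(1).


Reasoning: linear recursion with constant work per frame
Complexity: O(n)

O(n)
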